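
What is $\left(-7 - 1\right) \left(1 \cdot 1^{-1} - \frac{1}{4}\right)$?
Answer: $-6$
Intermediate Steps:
$\left(-7 - 1\right) \left(1 \cdot 1^{-1} - \frac{1}{4}\right) = - 8 \left(1 \cdot 1 - \frac{1}{4}\right) = - 8 \left(1 - \frac{1}{4}\right) = \left(-8\right) \frac{3}{4} = -6$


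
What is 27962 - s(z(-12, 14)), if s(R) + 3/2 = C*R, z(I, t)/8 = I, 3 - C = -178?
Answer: 90679/2 ≈ 45340.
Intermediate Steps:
C = 181 (C = 3 - 1*(-178) = 3 + 178 = 181)
z(I, t) = 8*I
s(R) = -3/2 + 181*R
27962 - s(z(-12, 14)) = 27962 - (-3/2 + 181*(8*(-12))) = 27962 - (-3/2 + 181*(-96)) = 27962 - (-3/2 - 17376) = 27962 - 1*(-34755/2) = 27962 + 34755/2 = 90679/2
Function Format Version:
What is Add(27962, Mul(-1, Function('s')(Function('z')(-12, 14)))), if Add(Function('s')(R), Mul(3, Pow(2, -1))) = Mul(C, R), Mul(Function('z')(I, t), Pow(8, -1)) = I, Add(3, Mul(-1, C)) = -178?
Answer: Rational(90679, 2) ≈ 45340.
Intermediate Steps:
C = 181 (C = Add(3, Mul(-1, -178)) = Add(3, 178) = 181)
Function('z')(I, t) = Mul(8, I)
Function('s')(R) = Add(Rational(-3, 2), Mul(181, R))
Add(27962, Mul(-1, Function('s')(Function('z')(-12, 14)))) = Add(27962, Mul(-1, Add(Rational(-3, 2), Mul(181, Mul(8, -12))))) = Add(27962, Mul(-1, Add(Rational(-3, 2), Mul(181, -96)))) = Add(27962, Mul(-1, Add(Rational(-3, 2), -17376))) = Add(27962, Mul(-1, Rational(-34755, 2))) = Add(27962, Rational(34755, 2)) = Rational(90679, 2)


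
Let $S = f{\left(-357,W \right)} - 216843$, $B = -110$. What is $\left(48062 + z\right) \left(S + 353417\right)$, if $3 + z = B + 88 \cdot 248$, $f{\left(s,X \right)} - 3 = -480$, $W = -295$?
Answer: $9495895981$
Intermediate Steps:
$f{\left(s,X \right)} = -477$ ($f{\left(s,X \right)} = 3 - 480 = -477$)
$S = -217320$ ($S = -477 - 216843 = -217320$)
$z = 21711$ ($z = -3 + \left(-110 + 88 \cdot 248\right) = -3 + \left(-110 + 21824\right) = -3 + 21714 = 21711$)
$\left(48062 + z\right) \left(S + 353417\right) = \left(48062 + 21711\right) \left(-217320 + 353417\right) = 69773 \cdot 136097 = 9495895981$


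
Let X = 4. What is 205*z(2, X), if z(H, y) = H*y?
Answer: 1640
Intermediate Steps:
205*z(2, X) = 205*(2*4) = 205*8 = 1640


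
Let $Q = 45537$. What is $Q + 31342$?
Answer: $76879$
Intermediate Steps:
$Q + 31342 = 45537 + 31342 = 76879$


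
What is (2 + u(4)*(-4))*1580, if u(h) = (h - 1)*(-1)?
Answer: 22120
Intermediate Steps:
u(h) = 1 - h (u(h) = (-1 + h)*(-1) = 1 - h)
(2 + u(4)*(-4))*1580 = (2 + (1 - 1*4)*(-4))*1580 = (2 + (1 - 4)*(-4))*1580 = (2 - 3*(-4))*1580 = (2 + 12)*1580 = 14*1580 = 22120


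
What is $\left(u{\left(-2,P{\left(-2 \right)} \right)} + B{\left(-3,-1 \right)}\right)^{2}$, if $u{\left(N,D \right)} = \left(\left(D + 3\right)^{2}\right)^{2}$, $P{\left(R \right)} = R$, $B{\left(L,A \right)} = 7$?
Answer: $64$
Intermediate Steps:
$u{\left(N,D \right)} = \left(3 + D\right)^{4}$ ($u{\left(N,D \right)} = \left(\left(3 + D\right)^{2}\right)^{2} = \left(3 + D\right)^{4}$)
$\left(u{\left(-2,P{\left(-2 \right)} \right)} + B{\left(-3,-1 \right)}\right)^{2} = \left(\left(3 - 2\right)^{4} + 7\right)^{2} = \left(1^{4} + 7\right)^{2} = \left(1 + 7\right)^{2} = 8^{2} = 64$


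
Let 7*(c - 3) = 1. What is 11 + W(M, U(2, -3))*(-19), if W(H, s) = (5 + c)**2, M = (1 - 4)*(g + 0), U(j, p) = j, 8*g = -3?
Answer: -61192/49 ≈ -1248.8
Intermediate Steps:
g = -3/8 (g = (1/8)*(-3) = -3/8 ≈ -0.37500)
c = 22/7 (c = 3 + (1/7)*1 = 3 + 1/7 = 22/7 ≈ 3.1429)
M = 9/8 (M = (1 - 4)*(-3/8 + 0) = -3*(-3/8) = 9/8 ≈ 1.1250)
W(H, s) = 3249/49 (W(H, s) = (5 + 22/7)**2 = (57/7)**2 = 3249/49)
11 + W(M, U(2, -3))*(-19) = 11 + (3249/49)*(-19) = 11 - 61731/49 = -61192/49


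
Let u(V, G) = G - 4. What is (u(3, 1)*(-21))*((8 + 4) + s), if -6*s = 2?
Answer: 735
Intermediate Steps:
s = -⅓ (s = -⅙*2 = -⅓ ≈ -0.33333)
u(V, G) = -4 + G
(u(3, 1)*(-21))*((8 + 4) + s) = ((-4 + 1)*(-21))*((8 + 4) - ⅓) = (-3*(-21))*(12 - ⅓) = 63*(35/3) = 735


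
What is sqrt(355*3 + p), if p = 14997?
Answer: sqrt(16062) ≈ 126.74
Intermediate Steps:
sqrt(355*3 + p) = sqrt(355*3 + 14997) = sqrt(1065 + 14997) = sqrt(16062)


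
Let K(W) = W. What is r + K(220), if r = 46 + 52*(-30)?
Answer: -1294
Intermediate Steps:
r = -1514 (r = 46 - 1560 = -1514)
r + K(220) = -1514 + 220 = -1294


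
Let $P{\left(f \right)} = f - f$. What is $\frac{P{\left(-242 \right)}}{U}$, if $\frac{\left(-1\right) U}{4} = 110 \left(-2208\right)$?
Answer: $0$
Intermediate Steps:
$P{\left(f \right)} = 0$
$U = 971520$ ($U = - 4 \cdot 110 \left(-2208\right) = \left(-4\right) \left(-242880\right) = 971520$)
$\frac{P{\left(-242 \right)}}{U} = \frac{0}{971520} = 0 \cdot \frac{1}{971520} = 0$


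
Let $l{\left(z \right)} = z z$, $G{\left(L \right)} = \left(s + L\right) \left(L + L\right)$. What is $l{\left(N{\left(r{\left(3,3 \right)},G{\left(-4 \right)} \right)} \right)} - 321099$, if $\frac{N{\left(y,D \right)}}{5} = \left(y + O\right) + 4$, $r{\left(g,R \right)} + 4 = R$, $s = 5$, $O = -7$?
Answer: $-320699$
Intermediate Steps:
$r{\left(g,R \right)} = -4 + R$
$G{\left(L \right)} = 2 L \left(5 + L\right)$ ($G{\left(L \right)} = \left(5 + L\right) \left(L + L\right) = \left(5 + L\right) 2 L = 2 L \left(5 + L\right)$)
$N{\left(y,D \right)} = -15 + 5 y$ ($N{\left(y,D \right)} = 5 \left(\left(y - 7\right) + 4\right) = 5 \left(\left(-7 + y\right) + 4\right) = 5 \left(-3 + y\right) = -15 + 5 y$)
$l{\left(z \right)} = z^{2}$
$l{\left(N{\left(r{\left(3,3 \right)},G{\left(-4 \right)} \right)} \right)} - 321099 = \left(-15 + 5 \left(-4 + 3\right)\right)^{2} - 321099 = \left(-15 + 5 \left(-1\right)\right)^{2} - 321099 = \left(-15 - 5\right)^{2} - 321099 = \left(-20\right)^{2} - 321099 = 400 - 321099 = -320699$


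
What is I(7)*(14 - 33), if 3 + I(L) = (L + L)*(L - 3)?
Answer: -1007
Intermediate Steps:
I(L) = -3 + 2*L*(-3 + L) (I(L) = -3 + (L + L)*(L - 3) = -3 + (2*L)*(-3 + L) = -3 + 2*L*(-3 + L))
I(7)*(14 - 33) = (-3 - 6*7 + 2*7²)*(14 - 33) = (-3 - 42 + 2*49)*(-19) = (-3 - 42 + 98)*(-19) = 53*(-19) = -1007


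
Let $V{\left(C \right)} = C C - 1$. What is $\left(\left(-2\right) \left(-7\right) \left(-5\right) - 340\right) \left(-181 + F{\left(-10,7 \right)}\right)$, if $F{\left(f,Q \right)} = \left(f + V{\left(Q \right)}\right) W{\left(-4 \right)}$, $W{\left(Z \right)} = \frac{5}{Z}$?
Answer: $93685$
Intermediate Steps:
$V{\left(C \right)} = -1 + C^{2}$ ($V{\left(C \right)} = C^{2} - 1 = -1 + C^{2}$)
$F{\left(f,Q \right)} = \frac{5}{4} - \frac{5 f}{4} - \frac{5 Q^{2}}{4}$ ($F{\left(f,Q \right)} = \left(f + \left(-1 + Q^{2}\right)\right) \frac{5}{-4} = \left(-1 + f + Q^{2}\right) 5 \left(- \frac{1}{4}\right) = \left(-1 + f + Q^{2}\right) \left(- \frac{5}{4}\right) = \frac{5}{4} - \frac{5 f}{4} - \frac{5 Q^{2}}{4}$)
$\left(\left(-2\right) \left(-7\right) \left(-5\right) - 340\right) \left(-181 + F{\left(-10,7 \right)}\right) = \left(\left(-2\right) \left(-7\right) \left(-5\right) - 340\right) \left(-181 - \left(- \frac{55}{4} + \frac{245}{4}\right)\right) = \left(14 \left(-5\right) - 340\right) \left(-181 + \left(\frac{5}{4} + \frac{25}{2} - \frac{245}{4}\right)\right) = \left(-70 - 340\right) \left(-181 + \left(\frac{5}{4} + \frac{25}{2} - \frac{245}{4}\right)\right) = - 410 \left(-181 - \frac{95}{2}\right) = \left(-410\right) \left(- \frac{457}{2}\right) = 93685$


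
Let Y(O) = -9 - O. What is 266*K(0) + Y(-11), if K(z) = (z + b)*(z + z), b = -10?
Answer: 2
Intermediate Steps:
K(z) = 2*z*(-10 + z) (K(z) = (z - 10)*(z + z) = (-10 + z)*(2*z) = 2*z*(-10 + z))
266*K(0) + Y(-11) = 266*(2*0*(-10 + 0)) + (-9 - 1*(-11)) = 266*(2*0*(-10)) + (-9 + 11) = 266*0 + 2 = 0 + 2 = 2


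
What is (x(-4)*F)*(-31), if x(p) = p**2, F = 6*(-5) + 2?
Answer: 13888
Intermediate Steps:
F = -28 (F = -30 + 2 = -28)
(x(-4)*F)*(-31) = ((-4)**2*(-28))*(-31) = (16*(-28))*(-31) = -448*(-31) = 13888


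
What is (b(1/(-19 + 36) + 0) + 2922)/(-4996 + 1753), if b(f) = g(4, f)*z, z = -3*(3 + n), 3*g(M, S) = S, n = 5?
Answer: -49666/55131 ≈ -0.90087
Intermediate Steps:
g(M, S) = S/3
z = -24 (z = -3*(3 + 5) = -3*8 = -24)
b(f) = -8*f (b(f) = (f/3)*(-24) = -8*f)
(b(1/(-19 + 36) + 0) + 2922)/(-4996 + 1753) = (-8*(1/(-19 + 36) + 0) + 2922)/(-4996 + 1753) = (-8*(1/17 + 0) + 2922)/(-3243) = (-8*(1/17 + 0) + 2922)*(-1/3243) = (-8*1/17 + 2922)*(-1/3243) = (-8/17 + 2922)*(-1/3243) = (49666/17)*(-1/3243) = -49666/55131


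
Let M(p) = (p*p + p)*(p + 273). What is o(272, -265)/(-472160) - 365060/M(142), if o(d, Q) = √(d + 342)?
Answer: -36506/842699 - √614/472160 ≈ -0.043373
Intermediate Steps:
M(p) = (273 + p)*(p + p²) (M(p) = (p² + p)*(273 + p) = (p + p²)*(273 + p) = (273 + p)*(p + p²))
o(d, Q) = √(342 + d)
o(272, -265)/(-472160) - 365060/M(142) = √(342 + 272)/(-472160) - 365060*1/(142*(273 + 142² + 274*142)) = √614*(-1/472160) - 365060*1/(142*(273 + 20164 + 38908)) = -√614/472160 - 365060/(142*59345) = -√614/472160 - 365060/8426990 = -√614/472160 - 365060*1/8426990 = -√614/472160 - 36506/842699 = -36506/842699 - √614/472160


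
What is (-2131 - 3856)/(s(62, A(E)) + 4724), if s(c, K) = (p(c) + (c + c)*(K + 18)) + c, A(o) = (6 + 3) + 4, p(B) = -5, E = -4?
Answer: -5987/8625 ≈ -0.69415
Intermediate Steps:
A(o) = 13 (A(o) = 9 + 4 = 13)
s(c, K) = -5 + c + 2*c*(18 + K) (s(c, K) = (-5 + (c + c)*(K + 18)) + c = (-5 + (2*c)*(18 + K)) + c = (-5 + 2*c*(18 + K)) + c = -5 + c + 2*c*(18 + K))
(-2131 - 3856)/(s(62, A(E)) + 4724) = (-2131 - 3856)/((-5 + 37*62 + 2*13*62) + 4724) = -5987/((-5 + 2294 + 1612) + 4724) = -5987/(3901 + 4724) = -5987/8625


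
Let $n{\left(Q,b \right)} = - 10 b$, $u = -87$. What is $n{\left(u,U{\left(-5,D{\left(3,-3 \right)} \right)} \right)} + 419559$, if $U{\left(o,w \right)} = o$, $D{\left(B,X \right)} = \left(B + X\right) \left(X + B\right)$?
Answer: $419609$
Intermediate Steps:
$D{\left(B,X \right)} = \left(B + X\right)^{2}$ ($D{\left(B,X \right)} = \left(B + X\right) \left(B + X\right) = \left(B + X\right)^{2}$)
$n{\left(u,U{\left(-5,D{\left(3,-3 \right)} \right)} \right)} + 419559 = \left(-10\right) \left(-5\right) + 419559 = 50 + 419559 = 419609$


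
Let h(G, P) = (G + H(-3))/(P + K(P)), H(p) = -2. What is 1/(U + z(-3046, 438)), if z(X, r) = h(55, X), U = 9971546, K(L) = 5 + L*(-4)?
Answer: 9143/91169845131 ≈ 1.0029e-7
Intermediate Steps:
K(L) = 5 - 4*L
h(G, P) = (-2 + G)/(5 - 3*P) (h(G, P) = (G - 2)/(P + (5 - 4*P)) = (-2 + G)/(5 - 3*P))
z(X, r) = -53/(-5 + 3*X) (z(X, r) = (2 - 1*55)/(-5 + 3*X) = (2 - 55)/(-5 + 3*X) = -53/(-5 + 3*X))
1/(U + z(-3046, 438)) = 1/(9971546 - 53/(-5 + 3*(-3046))) = 1/(9971546 - 53/(-5 - 9138)) = 1/(9971546 - 53/(-9143)) = 1/(9971546 - 53*(-1/9143)) = 1/(9971546 + 53/9143) = 1/(91169845131/9143) = 9143/91169845131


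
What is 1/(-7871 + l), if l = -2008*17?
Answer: -1/42007 ≈ -2.3806e-5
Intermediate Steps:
l = -34136
1/(-7871 + l) = 1/(-7871 - 34136) = 1/(-42007) = -1/42007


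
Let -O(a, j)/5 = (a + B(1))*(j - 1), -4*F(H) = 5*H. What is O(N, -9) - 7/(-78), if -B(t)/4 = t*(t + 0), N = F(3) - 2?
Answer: -19009/39 ≈ -487.41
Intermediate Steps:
F(H) = -5*H/4
N = -23/4 (N = -5/4*3 - 2 = -15/4 - 2 = -23/4 ≈ -5.7500)
B(t) = -4*t² (B(t) = -4*t*(t + 0) = -4*t*t = -4*t²)
O(a, j) = -5*(-1 + j)*(-4 + a) (O(a, j) = -5*(a - 4*1²)*(j - 1) = -5*(a - 4*1)*(-1 + j) = -5*(a - 4)*(-1 + j) = -5*(-4 + a)*(-1 + j) = -5*(-1 + j)*(-4 + a))
O(N, -9) - 7/(-78) = (-20 + 5*(-23/4) + 20*(-9) - 5*(-23/4)*(-9)) - 7/(-78) = (-20 - 115/4 - 180 - 1035/4) - 7*(-1/78) = -975/2 + 7/78 = -19009/39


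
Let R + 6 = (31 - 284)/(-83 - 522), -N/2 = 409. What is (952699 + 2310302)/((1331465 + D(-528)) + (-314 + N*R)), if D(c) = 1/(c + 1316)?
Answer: 141418463340/57889971683 ≈ 2.4429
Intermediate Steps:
N = -818 (N = -2*409 = -818)
R = -307/55 (R = -6 + (31 - 284)/(-83 - 522) = -6 - 253/(-605) = -6 - 253*(-1/605) = -6 + 23/55 = -307/55 ≈ -5.5818)
D(c) = 1/(1316 + c)
(952699 + 2310302)/((1331465 + D(-528)) + (-314 + N*R)) = (952699 + 2310302)/((1331465 + 1/(1316 - 528)) + (-314 - 818*(-307/55))) = 3263001/((1331465 + 1/788) + (-314 + 251126/55)) = 3263001/((1331465 + 1/788) + 233856/55) = 3263001/(1049194421/788 + 233856/55) = 3263001/(57889971683/43340) = 3263001*(43340/57889971683) = 141418463340/57889971683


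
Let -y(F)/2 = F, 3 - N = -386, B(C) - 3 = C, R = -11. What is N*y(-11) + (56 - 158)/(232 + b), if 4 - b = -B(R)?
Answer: 325187/38 ≈ 8557.5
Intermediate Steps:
B(C) = 3 + C
N = 389 (N = 3 - 1*(-386) = 3 + 386 = 389)
y(F) = -2*F
b = -4 (b = 4 - (-1)*(3 - 11) = 4 - (-1)*(-8) = 4 - 1*8 = 4 - 8 = -4)
N*y(-11) + (56 - 158)/(232 + b) = 389*(-2*(-11)) + (56 - 158)/(232 - 4) = 389*22 - 102/228 = 8558 - 102*1/228 = 8558 - 17/38 = 325187/38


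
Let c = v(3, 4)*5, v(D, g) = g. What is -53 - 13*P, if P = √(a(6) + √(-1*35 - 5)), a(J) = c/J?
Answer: -53 - 13*√(30 + 18*I*√10)/3 ≈ -82.762 - 17.957*I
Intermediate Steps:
c = 20 (c = 4*5 = 20)
a(J) = 20/J
P = √(10/3 + 2*I*√10) (P = √(20/6 + √(-1*35 - 5)) = √(20*(⅙) + √(-35 - 5)) = √(10/3 + √(-40)) = √(10/3 + 2*I*√10) ≈ 2.2894 + 1.3813*I)
-53 - 13*P = -53 - 13*√(30 + 18*I*√10)/3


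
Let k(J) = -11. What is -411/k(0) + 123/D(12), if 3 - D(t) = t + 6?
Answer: 1604/55 ≈ 29.164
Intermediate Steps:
D(t) = -3 - t (D(t) = 3 - (t + 6) = 3 - (6 + t) = 3 + (-6 - t) = -3 - t)
-411/k(0) + 123/D(12) = -411/(-11) + 123/(-3 - 1*12) = -411*(-1/11) + 123/(-3 - 12) = 411/11 + 123/(-15) = 411/11 + 123*(-1/15) = 411/11 - 41/5 = 1604/55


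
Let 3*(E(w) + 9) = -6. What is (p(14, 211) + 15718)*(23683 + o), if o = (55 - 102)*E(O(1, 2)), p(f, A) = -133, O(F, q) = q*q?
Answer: 377157000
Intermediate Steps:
O(F, q) = q²
E(w) = -11 (E(w) = -9 + (⅓)*(-6) = -9 - 2 = -11)
o = 517 (o = (55 - 102)*(-11) = -47*(-11) = 517)
(p(14, 211) + 15718)*(23683 + o) = (-133 + 15718)*(23683 + 517) = 15585*24200 = 377157000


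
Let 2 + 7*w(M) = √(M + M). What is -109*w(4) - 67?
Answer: -251/7 - 218*√2/7 ≈ -79.900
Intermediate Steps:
w(M) = -2/7 + √2*√M/7 (w(M) = -2/7 + √(M + M)/7 = -2/7 + √(2*M)/7 = -2/7 + (√2*√M)/7 = -2/7 + √2*√M/7)
-109*w(4) - 67 = -109*(-2/7 + √2*√4/7) - 67 = -109*(-2/7 + (⅐)*√2*2) - 67 = -109*(-2/7 + 2*√2/7) - 67 = (218/7 - 218*√2/7) - 67 = -251/7 - 218*√2/7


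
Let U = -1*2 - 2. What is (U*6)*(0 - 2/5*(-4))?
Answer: -192/5 ≈ -38.400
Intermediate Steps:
U = -4 (U = -2 - 2 = -4)
(U*6)*(0 - 2/5*(-4)) = (-4*6)*(0 - 2/5*(-4)) = -24*(0 - 2*⅕*(-4)) = -24*(0 - ⅖*(-4)) = -24*(0 + 8/5) = -24*8/5 = -192/5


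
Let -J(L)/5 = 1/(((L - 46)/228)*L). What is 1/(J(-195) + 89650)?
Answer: 3133/280873374 ≈ 1.1154e-5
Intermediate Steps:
J(L) = -5/(L*(-23/114 + L/228)) (J(L) = -5*228/(L*(L - 46)) = -5*228/(L*(-46 + L)) = -5*1/(L*(-23/114 + L/228)) = -5/(L*(-23/114 + L/228)))
1/(J(-195) + 89650) = 1/(-1140/(-195*(-46 - 195)) + 89650) = 1/(-1140*(-1/195)/(-241) + 89650) = 1/(-1140*(-1/195)*(-1/241) + 89650) = 1/(-76/3133 + 89650) = 1/(280873374/3133) = 3133/280873374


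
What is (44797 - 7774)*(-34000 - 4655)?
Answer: -1431124065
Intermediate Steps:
(44797 - 7774)*(-34000 - 4655) = 37023*(-38655) = -1431124065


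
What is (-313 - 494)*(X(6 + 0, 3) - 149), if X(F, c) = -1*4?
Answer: 123471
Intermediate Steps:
X(F, c) = -4
(-313 - 494)*(X(6 + 0, 3) - 149) = (-313 - 494)*(-4 - 149) = -807*(-153) = 123471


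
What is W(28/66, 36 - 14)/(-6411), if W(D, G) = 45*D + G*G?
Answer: -5534/70521 ≈ -0.078473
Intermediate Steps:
W(D, G) = G**2 + 45*D (W(D, G) = 45*D + G**2 = G**2 + 45*D)
W(28/66, 36 - 14)/(-6411) = ((36 - 14)**2 + 45*(28/66))/(-6411) = (22**2 + 45*(28*(1/66)))*(-1/6411) = (484 + 45*(14/33))*(-1/6411) = (484 + 210/11)*(-1/6411) = (5534/11)*(-1/6411) = -5534/70521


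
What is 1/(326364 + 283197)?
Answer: 1/609561 ≈ 1.6405e-6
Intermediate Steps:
1/(326364 + 283197) = 1/609561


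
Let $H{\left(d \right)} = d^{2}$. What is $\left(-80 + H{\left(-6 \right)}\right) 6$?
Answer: $-264$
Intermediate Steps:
$\left(-80 + H{\left(-6 \right)}\right) 6 = \left(-80 + \left(-6\right)^{2}\right) 6 = \left(-80 + 36\right) 6 = \left(-44\right) 6 = -264$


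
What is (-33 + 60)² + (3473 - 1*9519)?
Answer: -5317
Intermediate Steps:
(-33 + 60)² + (3473 - 1*9519) = 27² + (3473 - 9519) = 729 - 6046 = -5317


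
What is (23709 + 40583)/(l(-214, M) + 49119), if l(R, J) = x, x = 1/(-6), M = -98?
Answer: 385752/294713 ≈ 1.3089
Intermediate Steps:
x = -1/6 (x = 1*(-1/6) = -1/6 ≈ -0.16667)
l(R, J) = -1/6
(23709 + 40583)/(l(-214, M) + 49119) = (23709 + 40583)/(-1/6 + 49119) = 64292/(294713/6) = 64292*(6/294713) = 385752/294713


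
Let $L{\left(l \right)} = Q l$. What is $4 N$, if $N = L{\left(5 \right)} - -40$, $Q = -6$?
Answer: $40$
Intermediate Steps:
$L{\left(l \right)} = - 6 l$
$N = 10$ ($N = \left(-6\right) 5 - -40 = -30 + 40 = 10$)
$4 N = 4 \cdot 10 = 40$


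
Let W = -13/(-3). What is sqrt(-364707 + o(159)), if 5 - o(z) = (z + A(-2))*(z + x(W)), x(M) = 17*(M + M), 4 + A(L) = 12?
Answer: I*sqrt(3742737)/3 ≈ 644.87*I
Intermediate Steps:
A(L) = 8 (A(L) = -4 + 12 = 8)
W = 13/3 (W = -13*(-1/3) = 13/3 ≈ 4.3333)
x(M) = 34*M (x(M) = 17*(2*M) = 34*M)
o(z) = 5 - (8 + z)*(442/3 + z) (o(z) = 5 - (z + 8)*(z + 34*(13/3)) = 5 - (8 + z)*(z + 442/3) = 5 - (8 + z)*(442/3 + z))
sqrt(-364707 + o(159)) = sqrt(-364707 + (-3521/3 - 1*159**2 - 466/3*159)) = sqrt(-364707 + (-3521/3 - 1*25281 - 24698)) = sqrt(-364707 + (-3521/3 - 25281 - 24698)) = sqrt(-364707 - 153458/3) = sqrt(-1247579/3) = I*sqrt(3742737)/3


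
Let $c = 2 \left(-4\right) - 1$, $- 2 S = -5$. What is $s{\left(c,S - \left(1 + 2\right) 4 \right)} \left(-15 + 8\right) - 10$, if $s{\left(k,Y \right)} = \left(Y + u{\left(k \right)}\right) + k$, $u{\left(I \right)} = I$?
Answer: $\frac{365}{2} \approx 182.5$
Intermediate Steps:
$S = \frac{5}{2}$ ($S = \left(- \frac{1}{2}\right) \left(-5\right) = \frac{5}{2} \approx 2.5$)
$c = -9$ ($c = -8 - 1 = -9$)
$s{\left(k,Y \right)} = Y + 2 k$ ($s{\left(k,Y \right)} = \left(Y + k\right) + k = Y + 2 k$)
$s{\left(c,S - \left(1 + 2\right) 4 \right)} \left(-15 + 8\right) - 10 = \left(\left(\frac{5}{2} - \left(1 + 2\right) 4\right) + 2 \left(-9\right)\right) \left(-15 + 8\right) - 10 = \left(\left(\frac{5}{2} - 3 \cdot 4\right) - 18\right) \left(-7\right) - 10 = \left(\left(\frac{5}{2} - 12\right) - 18\right) \left(-7\right) - 10 = \left(- \frac{19}{2} - 18\right) \left(-7\right) - 10 = \left(- \frac{55}{2}\right) \left(-7\right) - 10 = \frac{385}{2} - 10 = \frac{365}{2}$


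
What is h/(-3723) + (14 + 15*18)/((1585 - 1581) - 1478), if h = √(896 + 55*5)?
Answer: -142/737 - √1171/3723 ≈ -0.20186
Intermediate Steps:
h = √1171 (h = √(896 + 275) = √1171 ≈ 34.220)
h/(-3723) + (14 + 15*18)/((1585 - 1581) - 1478) = √1171/(-3723) + (14 + 15*18)/((1585 - 1581) - 1478) = √1171*(-1/3723) + (14 + 270)/(4 - 1478) = -√1171/3723 + 284/(-1474) = -√1171/3723 + 284*(-1/1474) = -√1171/3723 - 142/737 = -142/737 - √1171/3723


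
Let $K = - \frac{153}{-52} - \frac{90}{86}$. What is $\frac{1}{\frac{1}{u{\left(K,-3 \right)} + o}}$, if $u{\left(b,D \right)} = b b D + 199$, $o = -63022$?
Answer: $- \frac{314149809171}{4999696} \approx -62834.0$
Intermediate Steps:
$K = \frac{4239}{2236}$ ($K = \left(-153\right) \left(- \frac{1}{52}\right) - \frac{45}{43} = \frac{153}{52} - \frac{45}{43} = \frac{4239}{2236} \approx 1.8958$)
$u{\left(b,D \right)} = 199 + D b^{2}$ ($u{\left(b,D \right)} = b^{2} D + 199 = D b^{2} + 199 = 199 + D b^{2}$)
$\frac{1}{\frac{1}{u{\left(K,-3 \right)} + o}} = \frac{1}{\frac{1}{\left(199 - 3 \left(\frac{4239}{2236}\right)^{2}\right) - 63022}} = \frac{1}{\frac{1}{\left(199 - \frac{53907363}{4999696}\right) - 63022}} = \frac{1}{\frac{1}{\frac{941032141}{4999696} - 63022}} = \frac{1}{\frac{1}{- \frac{314149809171}{4999696}}} = \frac{1}{- \frac{4999696}{314149809171}} = - \frac{314149809171}{4999696}$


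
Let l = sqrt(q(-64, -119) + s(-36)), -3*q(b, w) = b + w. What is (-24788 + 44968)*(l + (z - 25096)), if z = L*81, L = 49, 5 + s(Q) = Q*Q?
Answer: -426342860 + 524680*sqrt(2) ≈ -4.2560e+8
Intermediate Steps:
q(b, w) = -b/3 - w/3 (q(b, w) = -(b + w)/3 = -b/3 - w/3)
s(Q) = -5 + Q**2 (s(Q) = -5 + Q*Q = -5 + Q**2)
z = 3969 (z = 49*81 = 3969)
l = 26*sqrt(2) (l = sqrt((-1/3*(-64) - 1/3*(-119)) + (-5 + (-36)**2)) = sqrt((64/3 + 119/3) + (-5 + 1296)) = sqrt(61 + 1291) = sqrt(1352) = 26*sqrt(2) ≈ 36.770)
(-24788 + 44968)*(l + (z - 25096)) = (-24788 + 44968)*(26*sqrt(2) + (3969 - 25096)) = 20180*(26*sqrt(2) - 21127) = 20180*(-21127 + 26*sqrt(2)) = -426342860 + 524680*sqrt(2)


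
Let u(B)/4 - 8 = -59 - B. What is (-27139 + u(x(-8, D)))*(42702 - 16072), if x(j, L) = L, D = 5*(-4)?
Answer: -726013690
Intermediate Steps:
D = -20
u(B) = -204 - 4*B (u(B) = 32 + 4*(-59 - B) = 32 + (-236 - 4*B) = -204 - 4*B)
(-27139 + u(x(-8, D)))*(42702 - 16072) = (-27139 + (-204 - 4*(-20)))*(42702 - 16072) = (-27139 + (-204 + 80))*26630 = (-27139 - 124)*26630 = -27263*26630 = -726013690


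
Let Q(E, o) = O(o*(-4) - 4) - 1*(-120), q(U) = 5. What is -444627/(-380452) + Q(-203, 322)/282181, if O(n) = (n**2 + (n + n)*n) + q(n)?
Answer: 2030737329971/107356325812 ≈ 18.916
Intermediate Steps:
O(n) = 5 + 3*n**2 (O(n) = (n**2 + (n + n)*n) + 5 = (n**2 + (2*n)*n) + 5 = (n**2 + 2*n**2) + 5 = 3*n**2 + 5 = 5 + 3*n**2)
Q(E, o) = 125 + 3*(-4 - 4*o)**2 (Q(E, o) = (5 + 3*(o*(-4) - 4)**2) - 1*(-120) = (5 + 3*(-4*o - 4)**2) + 120 = (5 + 3*(-4 - 4*o)**2) + 120 = 125 + 3*(-4 - 4*o)**2)
-444627/(-380452) + Q(-203, 322)/282181 = -444627/(-380452) + (125 + 48*(1 + 322)**2)/282181 = -444627*(-1/380452) + (125 + 48*323**2)*(1/282181) = 444627/380452 + (125 + 48*104329)*(1/282181) = 444627/380452 + (125 + 5007792)*(1/282181) = 444627/380452 + 5007917*(1/282181) = 444627/380452 + 5007917/282181 = 2030737329971/107356325812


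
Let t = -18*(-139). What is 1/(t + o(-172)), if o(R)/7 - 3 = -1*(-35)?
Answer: 1/2768 ≈ 0.00036127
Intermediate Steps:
t = 2502
o(R) = 266 (o(R) = 21 + 7*(-1*(-35)) = 21 + 7*35 = 21 + 245 = 266)
1/(t + o(-172)) = 1/(2502 + 266) = 1/2768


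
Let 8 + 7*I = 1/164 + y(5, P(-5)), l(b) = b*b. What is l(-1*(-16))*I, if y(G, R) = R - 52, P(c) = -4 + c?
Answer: -724160/287 ≈ -2523.2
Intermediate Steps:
l(b) = b**2
y(G, R) = -52 + R
I = -11315/1148 (I = -8/7 + (1/164 + (-52 + (-4 - 5)))/7 = -8/7 + (1/164 + (-52 - 9))/7 = -8/7 + (1/164 - 61)/7 = -8/7 + (1/7)*(-10003/164) = -8/7 - 1429/164 = -11315/1148 ≈ -9.8563)
l(-1*(-16))*I = (-1*(-16))**2*(-11315/1148) = 16**2*(-11315/1148) = 256*(-11315/1148) = -724160/287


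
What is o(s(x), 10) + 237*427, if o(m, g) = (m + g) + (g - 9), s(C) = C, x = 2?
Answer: 101212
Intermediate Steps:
o(m, g) = -9 + m + 2*g (o(m, g) = (g + m) + (-9 + g) = -9 + m + 2*g)
o(s(x), 10) + 237*427 = (-9 + 2 + 2*10) + 237*427 = (-9 + 2 + 20) + 101199 = 13 + 101199 = 101212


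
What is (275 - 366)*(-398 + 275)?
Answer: 11193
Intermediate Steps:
(275 - 366)*(-398 + 275) = -91*(-123) = 11193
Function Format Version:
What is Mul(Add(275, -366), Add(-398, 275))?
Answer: 11193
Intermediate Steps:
Mul(Add(275, -366), Add(-398, 275)) = Mul(-91, -123) = 11193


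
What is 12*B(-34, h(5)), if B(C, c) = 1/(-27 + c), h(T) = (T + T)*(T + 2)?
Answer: 12/43 ≈ 0.27907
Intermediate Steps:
h(T) = 2*T*(2 + T) (h(T) = (2*T)*(2 + T) = 2*T*(2 + T))
12*B(-34, h(5)) = 12/(-27 + 2*5*(2 + 5)) = 12/(-27 + 2*5*7) = 12/(-27 + 70) = 12/43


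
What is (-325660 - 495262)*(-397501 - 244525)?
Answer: 527053267972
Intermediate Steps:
(-325660 - 495262)*(-397501 - 244525) = -820922*(-642026) = 527053267972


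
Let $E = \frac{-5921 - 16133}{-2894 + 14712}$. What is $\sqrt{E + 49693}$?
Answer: $\frac{3 \sqrt{192781065910}}{5909} \approx 222.92$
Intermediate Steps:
$E = - \frac{11027}{5909}$ ($E = - \frac{22054}{11818} = \left(-22054\right) \frac{1}{11818} = - \frac{11027}{5909} \approx -1.8661$)
$\sqrt{E + 49693} = \sqrt{- \frac{11027}{5909} + 49693} = \sqrt{\frac{293624910}{5909}} = \frac{3 \sqrt{192781065910}}{5909}$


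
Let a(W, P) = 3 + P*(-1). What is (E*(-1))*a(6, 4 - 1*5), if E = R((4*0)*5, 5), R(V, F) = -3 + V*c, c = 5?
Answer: 12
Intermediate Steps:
a(W, P) = 3 - P
R(V, F) = -3 + 5*V (R(V, F) = -3 + V*5 = -3 + 5*V)
E = -3 (E = -3 + 5*((4*0)*5) = -3 + 5*(0*5) = -3 + 5*0 = -3 + 0 = -3)
(E*(-1))*a(6, 4 - 1*5) = (-3*(-1))*(3 - (4 - 1*5)) = 3*(3 - (4 - 5)) = 3*(3 - 1*(-1)) = 3*(3 + 1) = 3*4 = 12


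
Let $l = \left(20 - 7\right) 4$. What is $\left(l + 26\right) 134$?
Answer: $10452$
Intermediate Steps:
$l = 52$ ($l = 13 \cdot 4 = 52$)
$\left(l + 26\right) 134 = \left(52 + 26\right) 134 = 78 \cdot 134 = 10452$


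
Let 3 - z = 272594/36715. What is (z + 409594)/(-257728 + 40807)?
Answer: -2148297323/1137750645 ≈ -1.8882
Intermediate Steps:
z = -23207/5245 (z = 3 - 272594/36715 = 3 - 1*38942/5245 = 3 - 38942/5245 = -23207/5245 ≈ -4.4246)
(z + 409594)/(-257728 + 40807) = (-23207/5245 + 409594)/(-257728 + 40807) = (2148297323/5245)/(-216921) = (2148297323/5245)*(-1/216921) = -2148297323/1137750645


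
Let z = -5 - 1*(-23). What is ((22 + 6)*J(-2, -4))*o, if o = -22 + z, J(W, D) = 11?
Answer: -1232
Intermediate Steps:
z = 18 (z = -5 + 23 = 18)
o = -4 (o = -22 + 18 = -4)
((22 + 6)*J(-2, -4))*o = ((22 + 6)*11)*(-4) = (28*11)*(-4) = 308*(-4) = -1232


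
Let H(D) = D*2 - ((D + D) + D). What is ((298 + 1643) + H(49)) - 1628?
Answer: 264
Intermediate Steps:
H(D) = -D (H(D) = 2*D - (2*D + D) = 2*D - 3*D = -D)
((298 + 1643) + H(49)) - 1628 = ((298 + 1643) - 1*49) - 1628 = (1941 - 49) - 1628 = 1892 - 1628 = 264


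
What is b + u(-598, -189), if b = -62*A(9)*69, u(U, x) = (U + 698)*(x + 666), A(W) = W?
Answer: 9198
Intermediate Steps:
u(U, x) = (666 + x)*(698 + U) (u(U, x) = (698 + U)*(666 + x) = (666 + x)*(698 + U))
b = -38502 (b = -62*9*69 = -558*69 = -38502)
b + u(-598, -189) = -38502 + (464868 + 666*(-598) + 698*(-189) - 598*(-189)) = -38502 + (464868 - 398268 - 131922 + 113022) = -38502 + 47700 = 9198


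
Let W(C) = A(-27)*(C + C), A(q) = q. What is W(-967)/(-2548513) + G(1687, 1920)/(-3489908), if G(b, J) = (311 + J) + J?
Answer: -192814893407/8894075906804 ≈ -0.021679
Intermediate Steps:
G(b, J) = 311 + 2*J
W(C) = -54*C (W(C) = -27*(C + C) = -54*C)
W(-967)/(-2548513) + G(1687, 1920)/(-3489908) = -54*(-967)/(-2548513) + (311 + 2*1920)/(-3489908) = 52218*(-1/2548513) + (311 + 3840)*(-1/3489908) = -52218/2548513 + 4151*(-1/3489908) = -52218/2548513 - 4151/3489908 = -192814893407/8894075906804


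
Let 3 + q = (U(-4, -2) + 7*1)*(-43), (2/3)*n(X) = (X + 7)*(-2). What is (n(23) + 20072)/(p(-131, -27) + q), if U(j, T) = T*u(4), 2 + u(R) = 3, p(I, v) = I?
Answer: -19982/349 ≈ -57.255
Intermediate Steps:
u(R) = 1 (u(R) = -2 + 3 = 1)
U(j, T) = T (U(j, T) = T*1 = T)
n(X) = -21 - 3*X (n(X) = 3*((X + 7)*(-2))/2 = 3*((7 + X)*(-2))/2 = 3*(-14 - 2*X)/2 = -21 - 3*X)
q = -218 (q = -3 + (-2 + 7*1)*(-43) = -3 + (-2 + 7)*(-43) = -3 + 5*(-43) = -3 - 215 = -218)
(n(23) + 20072)/(p(-131, -27) + q) = ((-21 - 3*23) + 20072)/(-131 - 218) = ((-21 - 69) + 20072)/(-349) = (-90 + 20072)*(-1/349) = 19982*(-1/349) = -19982/349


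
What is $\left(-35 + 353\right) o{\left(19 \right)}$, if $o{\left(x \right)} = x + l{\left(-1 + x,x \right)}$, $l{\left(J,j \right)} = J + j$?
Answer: $17808$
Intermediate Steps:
$o{\left(x \right)} = -1 + 3 x$ ($o{\left(x \right)} = x + \left(\left(-1 + x\right) + x\right) = x + \left(-1 + 2 x\right) = -1 + 3 x$)
$\left(-35 + 353\right) o{\left(19 \right)} = \left(-35 + 353\right) \left(-1 + 3 \cdot 19\right) = 318 \left(-1 + 57\right) = 318 \cdot 56 = 17808$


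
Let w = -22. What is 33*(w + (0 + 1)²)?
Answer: -693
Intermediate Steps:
33*(w + (0 + 1)²) = 33*(-22 + (0 + 1)²) = 33*(-22 + 1²) = 33*(-22 + 1) = 33*(-21) = -693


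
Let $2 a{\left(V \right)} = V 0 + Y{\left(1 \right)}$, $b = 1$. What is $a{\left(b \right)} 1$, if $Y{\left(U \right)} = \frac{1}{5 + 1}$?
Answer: $\frac{1}{12} \approx 0.083333$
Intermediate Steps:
$Y{\left(U \right)} = \frac{1}{6}$
$a{\left(V \right)} = \frac{1}{12}$ ($a{\left(V \right)} = \frac{V 0 + \frac{1}{6}}{2} = \frac{0 + \frac{1}{6}}{2} = \frac{1}{2} \cdot \frac{1}{6} = \frac{1}{12}$)
$a{\left(b \right)} 1 = \frac{1}{12} \cdot 1 = \frac{1}{12}$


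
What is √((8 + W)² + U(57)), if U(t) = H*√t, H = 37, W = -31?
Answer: √(529 + 37*√57) ≈ 28.431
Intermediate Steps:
U(t) = 37*√t
√((8 + W)² + U(57)) = √((8 - 31)² + 37*√57) = √((-23)² + 37*√57) = √(529 + 37*√57)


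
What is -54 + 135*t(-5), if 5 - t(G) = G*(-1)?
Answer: -54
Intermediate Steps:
t(G) = 5 + G (t(G) = 5 - G*(-1) = 5 - (-1)*G = 5 + G)
-54 + 135*t(-5) = -54 + 135*(5 - 5) = -54 + 135*0 = -54 + 0 = -54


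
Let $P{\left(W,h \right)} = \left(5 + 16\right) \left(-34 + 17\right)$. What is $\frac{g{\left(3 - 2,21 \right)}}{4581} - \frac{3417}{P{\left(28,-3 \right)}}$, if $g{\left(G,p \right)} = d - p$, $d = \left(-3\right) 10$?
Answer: $\frac{102190}{10689} \approx 9.5603$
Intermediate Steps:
$d = -30$
$P{\left(W,h \right)} = -357$ ($P{\left(W,h \right)} = 21 \left(-17\right) = -357$)
$g{\left(G,p \right)} = -30 - p$
$\frac{g{\left(3 - 2,21 \right)}}{4581} - \frac{3417}{P{\left(28,-3 \right)}} = \frac{-30 - 21}{4581} - \frac{3417}{-357} = \left(-30 - 21\right) \frac{1}{4581} - - \frac{67}{7} = \left(-51\right) \frac{1}{4581} + \frac{67}{7} = - \frac{17}{1527} + \frac{67}{7} = \frac{102190}{10689}$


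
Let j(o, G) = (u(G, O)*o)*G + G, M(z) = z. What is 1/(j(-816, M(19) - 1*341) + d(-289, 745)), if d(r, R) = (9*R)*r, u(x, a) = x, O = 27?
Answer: -1/86544211 ≈ -1.1555e-8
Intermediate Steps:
d(r, R) = 9*R*r
j(o, G) = G + o*G² (j(o, G) = (G*o)*G + G = o*G² + G = G + o*G²)
1/(j(-816, M(19) - 1*341) + d(-289, 745)) = 1/((19 - 1*341)*(1 + (19 - 1*341)*(-816)) + 9*745*(-289)) = 1/((19 - 341)*(1 + (19 - 341)*(-816)) - 1937745) = 1/(-322*(1 - 322*(-816)) - 1937745) = 1/(-322*(1 + 262752) - 1937745) = 1/(-322*262753 - 1937745) = 1/(-84606466 - 1937745) = 1/(-86544211) = -1/86544211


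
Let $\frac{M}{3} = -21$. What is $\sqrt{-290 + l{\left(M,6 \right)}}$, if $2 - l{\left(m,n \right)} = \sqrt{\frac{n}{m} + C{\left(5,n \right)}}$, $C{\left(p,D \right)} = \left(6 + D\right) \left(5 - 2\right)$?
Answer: $\frac{\sqrt{-127008 - 21 \sqrt{15834}}}{21} \approx 17.146 i$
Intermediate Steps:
$M = -63$ ($M = 3 \left(-21\right) = -63$)
$C{\left(p,D \right)} = 18 + 3 D$ ($C{\left(p,D \right)} = \left(6 + D\right) 3 = 18 + 3 D$)
$l{\left(m,n \right)} = 2 - \sqrt{18 + 3 n + \frac{n}{m}}$ ($l{\left(m,n \right)} = 2 - \sqrt{\frac{n}{m} + \left(18 + 3 n\right)} = 2 - \sqrt{18 + 3 n + \frac{n}{m}}$)
$\sqrt{-290 + l{\left(M,6 \right)}} = \sqrt{-290 + \left(2 - \sqrt{18 + 3 \cdot 6 + \frac{6}{-63}}\right)} = \sqrt{-290 + \left(2 - \sqrt{18 + 18 + 6 \left(- \frac{1}{63}\right)}\right)} = \sqrt{-290 + \left(2 - \sqrt{18 + 18 - \frac{2}{21}}\right)} = \sqrt{-290 + \left(2 - \sqrt{\frac{754}{21}}\right)} = \sqrt{-290 + \left(2 - \frac{\sqrt{15834}}{21}\right)} = \sqrt{-288 - \frac{\sqrt{15834}}{21}}$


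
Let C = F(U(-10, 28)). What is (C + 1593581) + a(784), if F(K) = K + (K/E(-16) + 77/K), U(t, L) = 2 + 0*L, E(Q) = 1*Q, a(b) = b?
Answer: 12755243/8 ≈ 1.5944e+6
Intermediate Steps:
E(Q) = Q
U(t, L) = 2 (U(t, L) = 2 + 0 = 2)
F(K) = 77/K + 15*K/16 (F(K) = K + (K/(-16) + 77/K) = K + (K*(-1/16) + 77/K) = K + (-K/16 + 77/K) = K + (77/K - K/16) = 77/K + 15*K/16)
C = 323/8 (C = 77/2 + (15/16)*2 = 77*(½) + 15/8 = 77/2 + 15/8 = 323/8 ≈ 40.375)
(C + 1593581) + a(784) = (323/8 + 1593581) + 784 = 12748971/8 + 784 = 12755243/8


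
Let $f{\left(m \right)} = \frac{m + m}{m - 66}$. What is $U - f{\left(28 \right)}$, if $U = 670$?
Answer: $\frac{12758}{19} \approx 671.47$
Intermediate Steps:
$f{\left(m \right)} = \frac{2 m}{-66 + m}$
$U - f{\left(28 \right)} = 670 - 2 \cdot 28 \frac{1}{-66 + 28} = 670 - 2 \cdot 28 \frac{1}{-38} = 670 - 2 \cdot 28 \left(- \frac{1}{38}\right) = 670 - - \frac{28}{19} = 670 + \frac{28}{19} = \frac{12758}{19}$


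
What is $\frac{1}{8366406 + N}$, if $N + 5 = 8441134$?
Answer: $\frac{1}{16807535} \approx 5.9497 \cdot 10^{-8}$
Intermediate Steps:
$N = 8441129$ ($N = -5 + 8441134 = 8441129$)
$\frac{1}{8366406 + N} = \frac{1}{8366406 + 8441129} = \frac{1}{16807535}$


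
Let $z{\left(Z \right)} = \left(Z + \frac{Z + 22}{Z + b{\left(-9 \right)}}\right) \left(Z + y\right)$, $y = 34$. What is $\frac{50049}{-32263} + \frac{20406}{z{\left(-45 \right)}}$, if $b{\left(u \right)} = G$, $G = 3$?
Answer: $\frac{2420292033}{60235021} \approx 40.181$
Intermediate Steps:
$b{\left(u \right)} = 3$
$z{\left(Z \right)} = \left(34 + Z\right) \left(Z + \frac{22 + Z}{3 + Z}\right)$ ($z{\left(Z \right)} = \left(Z + \frac{Z + 22}{Z + 3}\right) \left(Z + 34\right) = \left(Z + \frac{22 + Z}{3 + Z}\right) \left(34 + Z\right) = \left(34 + Z\right) \left(Z + \frac{22 + Z}{3 + Z}\right)$)
$\frac{50049}{-32263} + \frac{20406}{z{\left(-45 \right)}} = \frac{50049}{-32263} + \frac{20406}{\frac{1}{3 - 45} \left(748 + \left(-45\right)^{3} + 38 \left(-45\right)^{2} + 158 \left(-45\right)\right)} = 50049 \left(- \frac{1}{32263}\right) + \frac{20406}{\frac{1}{-42} \left(748 - 91125 + 38 \cdot 2025 - 7110\right)} = - \frac{50049}{32263} + \frac{20406}{\left(- \frac{1}{42}\right) \left(748 - 91125 + 76950 - 7110\right)} = - \frac{50049}{32263} + \frac{20406}{\left(- \frac{1}{42}\right) \left(-20537\right)} = - \frac{50049}{32263} + \frac{20406}{\frac{20537}{42}} = - \frac{50049}{32263} + 20406 \cdot \frac{42}{20537} = - \frac{50049}{32263} + \frac{857052}{20537} = \frac{2420292033}{60235021}$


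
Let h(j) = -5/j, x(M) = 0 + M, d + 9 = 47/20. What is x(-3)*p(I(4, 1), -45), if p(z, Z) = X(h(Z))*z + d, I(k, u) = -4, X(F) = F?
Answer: 1277/60 ≈ 21.283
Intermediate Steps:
d = -133/20 (d = -9 + 47/20 = -133/20 ≈ -6.6500)
x(M) = M
p(z, Z) = -133/20 - 5*z/Z (p(z, Z) = (-5/Z)*z - 133/20 = -5*z/Z - 133/20 = -133/20 - 5*z/Z)
x(-3)*p(I(4, 1), -45) = -3*(-133/20 - 5*(-4)/(-45)) = -3*(-133/20 - 5*(-4)*(-1/45)) = -3*(-133/20 - 4/9) = -3*(-1277/180) = 1277/60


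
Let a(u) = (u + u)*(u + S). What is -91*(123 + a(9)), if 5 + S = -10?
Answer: -1365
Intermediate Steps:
S = -15 (S = -5 - 10 = -15)
a(u) = 2*u*(-15 + u) (a(u) = (u + u)*(u - 15) = (2*u)*(-15 + u) = 2*u*(-15 + u))
-91*(123 + a(9)) = -91*(123 + 2*9*(-15 + 9)) = -91*(123 + 2*9*(-6)) = -91*(123 - 108) = -91*15 = -1365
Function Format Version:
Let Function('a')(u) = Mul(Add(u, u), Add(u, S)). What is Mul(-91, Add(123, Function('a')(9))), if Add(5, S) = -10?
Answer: -1365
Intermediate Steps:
S = -15 (S = Add(-5, -10) = -15)
Function('a')(u) = Mul(2, u, Add(-15, u)) (Function('a')(u) = Mul(Add(u, u), Add(u, -15)) = Mul(Mul(2, u), Add(-15, u)) = Mul(2, u, Add(-15, u)))
Mul(-91, Add(123, Function('a')(9))) = Mul(-91, Add(123, Mul(2, 9, Add(-15, 9)))) = Mul(-91, Add(123, Mul(2, 9, -6))) = Mul(-91, Add(123, -108)) = Mul(-91, 15) = -1365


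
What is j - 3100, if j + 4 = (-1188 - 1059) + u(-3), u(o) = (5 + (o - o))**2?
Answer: -5326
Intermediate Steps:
u(o) = 25 (u(o) = (5 + 0)**2 = 5**2 = 25)
j = -2226 (j = -4 + ((-1188 - 1059) + 25) = -4 + (-2247 + 25) = -4 - 2222 = -2226)
j - 3100 = -2226 - 3100 = -5326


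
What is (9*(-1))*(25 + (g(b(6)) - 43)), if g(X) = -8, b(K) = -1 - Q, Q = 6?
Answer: 234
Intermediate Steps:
b(K) = -7 (b(K) = -1 - 1*6 = -1 - 6 = -7)
(9*(-1))*(25 + (g(b(6)) - 43)) = (9*(-1))*(25 + (-8 - 43)) = -9*(25 - 51) = -9*(-26) = 234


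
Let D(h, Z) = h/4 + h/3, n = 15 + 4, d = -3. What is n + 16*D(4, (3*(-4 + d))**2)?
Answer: 169/3 ≈ 56.333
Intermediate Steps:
n = 19
D(h, Z) = 7*h/12 (D(h, Z) = h*(1/4) + h*(1/3) = h/4 + h/3 = 7*h/12)
n + 16*D(4, (3*(-4 + d))**2) = 19 + 16*((7/12)*4) = 19 + 16*(7/3) = 19 + 112/3 = 169/3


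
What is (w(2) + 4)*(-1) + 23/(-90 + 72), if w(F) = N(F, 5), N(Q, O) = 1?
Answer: -113/18 ≈ -6.2778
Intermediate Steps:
w(F) = 1
(w(2) + 4)*(-1) + 23/(-90 + 72) = (1 + 4)*(-1) + 23/(-90 + 72) = 5*(-1) + 23/(-18) = -5 - 1/18*23 = -5 - 23/18 = -113/18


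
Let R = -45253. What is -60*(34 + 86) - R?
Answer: 38053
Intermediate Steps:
-60*(34 + 86) - R = -60*(34 + 86) - 1*(-45253) = -60*120 + 45253 = -7200 + 45253 = 38053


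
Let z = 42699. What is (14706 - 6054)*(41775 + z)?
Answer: 730869048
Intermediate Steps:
(14706 - 6054)*(41775 + z) = (14706 - 6054)*(41775 + 42699) = 8652*84474 = 730869048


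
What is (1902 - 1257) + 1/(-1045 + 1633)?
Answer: 379261/588 ≈ 645.00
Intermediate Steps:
(1902 - 1257) + 1/(-1045 + 1633) = 645 + 1/588 = 379261/588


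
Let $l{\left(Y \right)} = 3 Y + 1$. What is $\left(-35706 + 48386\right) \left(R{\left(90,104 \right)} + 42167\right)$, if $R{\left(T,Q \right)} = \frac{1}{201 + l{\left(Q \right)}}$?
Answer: $\frac{137412139260}{257} \approx 5.3468 \cdot 10^{8}$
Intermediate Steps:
$l{\left(Y \right)} = 1 + 3 Y$
$R{\left(T,Q \right)} = \frac{1}{202 + 3 Q}$ ($R{\left(T,Q \right)} = \frac{1}{201 + \left(1 + 3 Q\right)} = \frac{1}{202 + 3 Q}$)
$\left(-35706 + 48386\right) \left(R{\left(90,104 \right)} + 42167\right) = \left(-35706 + 48386\right) \left(\frac{1}{202 + 3 \cdot 104} + 42167\right) = 12680 \left(\frac{1}{202 + 312} + 42167\right) = 12680 \left(\frac{1}{514} + 42167\right) = 12680 \cdot \frac{21673839}{514} = \frac{137412139260}{257}$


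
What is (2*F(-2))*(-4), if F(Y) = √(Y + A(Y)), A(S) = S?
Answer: -16*I ≈ -16.0*I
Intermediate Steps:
F(Y) = √2*√Y (F(Y) = √(Y + Y) = √(2*Y) = √2*√Y)
(2*F(-2))*(-4) = (2*(√2*√(-2)))*(-4) = (2*(√2*(I*√2)))*(-4) = (2*(2*I))*(-4) = (4*I)*(-4) = -16*I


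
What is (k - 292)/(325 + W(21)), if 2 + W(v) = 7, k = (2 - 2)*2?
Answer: -146/165 ≈ -0.88485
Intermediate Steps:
k = 0 (k = 0*2 = 0)
W(v) = 5 (W(v) = -2 + 7 = 5)
(k - 292)/(325 + W(21)) = (0 - 292)/(325 + 5) = -292/330 = -292*1/330 = -146/165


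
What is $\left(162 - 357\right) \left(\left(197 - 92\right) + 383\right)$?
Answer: $-95160$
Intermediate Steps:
$\left(162 - 357\right) \left(\left(197 - 92\right) + 383\right) = - 195 \left(\left(197 - 92\right) + 383\right) = - 195 \left(105 + 383\right) = \left(-195\right) 488 = -95160$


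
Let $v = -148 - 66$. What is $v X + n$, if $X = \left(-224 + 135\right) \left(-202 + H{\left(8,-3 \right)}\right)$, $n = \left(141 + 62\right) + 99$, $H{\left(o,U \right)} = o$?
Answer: $-3694622$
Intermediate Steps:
$n = 302$ ($n = 203 + 99 = 302$)
$X = 17266$ ($X = \left(-224 + 135\right) \left(-202 + 8\right) = \left(-89\right) \left(-194\right) = 17266$)
$v = -214$
$v X + n = \left(-214\right) 17266 + 302 = -3694924 + 302 = -3694622$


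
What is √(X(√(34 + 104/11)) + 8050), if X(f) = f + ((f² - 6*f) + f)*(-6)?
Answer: √(942502 + 341*√5258)/11 ≈ 89.407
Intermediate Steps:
X(f) = -6*f² + 31*f (X(f) = f + (f² - 5*f)*(-6) = f + (-6*f² + 30*f) = -6*f² + 31*f)
√(X(√(34 + 104/11)) + 8050) = √(√(34 + 104/11)*(31 - 6*√(34 + 104/11)) + 8050) = √(√(478/11)*(31 - 6*√5258/11) + 8050) = √((√5258/11)*(31 - 6*√5258/11) + 8050) = √(√5258*(31 - 6*√5258/11)/11 + 8050) = √(8050 + √5258*(31 - 6*√5258/11)/11)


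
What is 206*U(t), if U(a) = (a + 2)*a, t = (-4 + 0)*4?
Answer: 46144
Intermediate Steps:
t = -16 (t = -4*4 = -16)
U(a) = a*(2 + a) (U(a) = (2 + a)*a = a*(2 + a))
206*U(t) = 206*(-16*(2 - 16)) = 206*(-16*(-14)) = 206*224 = 46144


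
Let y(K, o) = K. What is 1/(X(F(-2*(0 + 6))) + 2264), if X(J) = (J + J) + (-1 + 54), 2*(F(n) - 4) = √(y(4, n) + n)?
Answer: 2325/5405633 - 2*I*√2/5405633 ≈ 0.00043011 - 5.2324e-7*I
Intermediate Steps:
F(n) = 4 + √(4 + n)/2
X(J) = 53 + 2*J (X(J) = 2*J + 53 = 53 + 2*J)
1/(X(F(-2*(0 + 6))) + 2264) = 1/((53 + 2*(4 + √(4 - 2*(0 + 6))/2)) + 2264) = 1/((53 + 2*(4 + √(4 - 2*6)/2)) + 2264) = 1/((53 + 2*(4 + √(4 - 12)/2)) + 2264) = 1/((53 + 2*(4 + √(-8)/2)) + 2264) = 1/((53 + 2*(4 + (2*I*√2)/2)) + 2264) = 1/((53 + 2*(4 + I*√2)) + 2264) = 1/((53 + (8 + 2*I*√2)) + 2264) = 1/((61 + 2*I*√2) + 2264) = 1/(2325 + 2*I*√2)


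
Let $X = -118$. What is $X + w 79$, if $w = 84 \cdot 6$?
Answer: $39698$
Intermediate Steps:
$w = 504$
$X + w 79 = -118 + 504 \cdot 79 = -118 + 39816 = 39698$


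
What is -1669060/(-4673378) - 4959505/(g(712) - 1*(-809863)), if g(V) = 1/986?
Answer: -10760184287386700/1865904394453191 ≈ -5.7667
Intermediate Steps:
g(V) = 1/986
-1669060/(-4673378) - 4959505/(g(712) - 1*(-809863)) = -1669060/(-4673378) - 4959505/(1/986 - 1*(-809863)) = -1669060*(-1/4673378) - 4959505/(1/986 + 809863) = 834530/2336689 - 4959505/798524919/986 = 834530/2336689 - 4959505*986/798524919 = 834530/2336689 - 4890071930/798524919 = -10760184287386700/1865904394453191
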